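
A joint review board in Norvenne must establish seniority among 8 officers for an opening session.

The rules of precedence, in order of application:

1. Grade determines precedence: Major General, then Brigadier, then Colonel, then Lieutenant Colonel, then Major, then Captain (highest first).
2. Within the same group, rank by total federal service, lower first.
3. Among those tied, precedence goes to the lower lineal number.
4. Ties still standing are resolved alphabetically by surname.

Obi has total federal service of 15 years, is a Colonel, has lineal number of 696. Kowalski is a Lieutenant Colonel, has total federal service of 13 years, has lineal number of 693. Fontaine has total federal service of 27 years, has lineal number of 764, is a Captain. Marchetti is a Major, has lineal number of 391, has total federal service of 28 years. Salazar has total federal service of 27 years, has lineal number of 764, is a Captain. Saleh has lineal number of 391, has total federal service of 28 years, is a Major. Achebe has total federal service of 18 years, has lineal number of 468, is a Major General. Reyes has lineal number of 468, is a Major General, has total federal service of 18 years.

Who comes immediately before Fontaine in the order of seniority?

By grade: Achebe and Reyes (Major General); then Obi (Colonel); then Kowalski (Lieutenant Colonel); then Marchetti and Saleh (Major); then Fontaine and Salazar (Captain).
Achebe and Reyes both have total federal service 18 years, so the next rule applies.
Achebe and Reyes both have lineal number 468, so the next rule applies.
Among Achebe and Reyes, alphabetically by surname: Achebe before Reyes.
Marchetti and Saleh both have total federal service 28 years, so the next rule applies.
Marchetti and Saleh both have lineal number 391, so the next rule applies.
Among Marchetti and Saleh, alphabetically by surname: Marchetti before Saleh.
Fontaine and Salazar both have total federal service 27 years, so the next rule applies.
Fontaine and Salazar both have lineal number 764, so the next rule applies.
Among Fontaine and Salazar, alphabetically by surname: Fontaine before Salazar.
Order: Achebe, Reyes, Obi, Kowalski, Marchetti, Saleh, Fontaine, Salazar.

Saleh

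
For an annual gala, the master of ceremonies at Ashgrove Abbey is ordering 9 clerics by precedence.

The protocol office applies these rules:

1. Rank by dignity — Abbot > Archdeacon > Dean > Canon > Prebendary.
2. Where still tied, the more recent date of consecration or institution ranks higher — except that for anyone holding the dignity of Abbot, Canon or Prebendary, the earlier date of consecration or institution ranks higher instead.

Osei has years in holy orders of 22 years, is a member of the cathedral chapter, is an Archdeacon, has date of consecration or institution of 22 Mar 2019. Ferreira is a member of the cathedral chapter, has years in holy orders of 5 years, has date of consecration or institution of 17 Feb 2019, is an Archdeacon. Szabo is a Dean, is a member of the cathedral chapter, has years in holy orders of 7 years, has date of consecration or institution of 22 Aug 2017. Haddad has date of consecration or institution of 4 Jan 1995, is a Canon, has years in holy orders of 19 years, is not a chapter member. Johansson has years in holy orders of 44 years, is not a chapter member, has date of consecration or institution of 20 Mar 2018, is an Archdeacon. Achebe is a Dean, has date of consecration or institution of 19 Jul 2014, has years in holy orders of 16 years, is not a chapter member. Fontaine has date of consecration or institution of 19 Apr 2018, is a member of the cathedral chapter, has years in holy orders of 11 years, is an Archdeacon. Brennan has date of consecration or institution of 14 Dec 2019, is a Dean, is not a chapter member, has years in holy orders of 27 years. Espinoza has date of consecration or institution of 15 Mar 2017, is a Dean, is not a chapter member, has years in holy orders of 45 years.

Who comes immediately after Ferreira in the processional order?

Fontaine

By dignity: Osei, Ferreira, Fontaine and Johansson (Archdeacon); then Brennan, Szabo, Espinoza and Achebe (Dean); then Haddad (Canon).
Among Osei, Ferreira, Fontaine and Johansson, by date of consecration or institution (later first): Osei (22 Mar 2019) before Ferreira (17 Feb 2019) before Fontaine (19 Apr 2018) before Johansson (20 Mar 2018).
Among Brennan, Szabo, Espinoza and Achebe, by date of consecration or institution (later first): Brennan (14 Dec 2019) before Szabo (22 Aug 2017) before Espinoza (15 Mar 2017) before Achebe (19 Jul 2014).
Order: Osei, Ferreira, Fontaine, Johansson, Brennan, Szabo, Espinoza, Achebe, Haddad.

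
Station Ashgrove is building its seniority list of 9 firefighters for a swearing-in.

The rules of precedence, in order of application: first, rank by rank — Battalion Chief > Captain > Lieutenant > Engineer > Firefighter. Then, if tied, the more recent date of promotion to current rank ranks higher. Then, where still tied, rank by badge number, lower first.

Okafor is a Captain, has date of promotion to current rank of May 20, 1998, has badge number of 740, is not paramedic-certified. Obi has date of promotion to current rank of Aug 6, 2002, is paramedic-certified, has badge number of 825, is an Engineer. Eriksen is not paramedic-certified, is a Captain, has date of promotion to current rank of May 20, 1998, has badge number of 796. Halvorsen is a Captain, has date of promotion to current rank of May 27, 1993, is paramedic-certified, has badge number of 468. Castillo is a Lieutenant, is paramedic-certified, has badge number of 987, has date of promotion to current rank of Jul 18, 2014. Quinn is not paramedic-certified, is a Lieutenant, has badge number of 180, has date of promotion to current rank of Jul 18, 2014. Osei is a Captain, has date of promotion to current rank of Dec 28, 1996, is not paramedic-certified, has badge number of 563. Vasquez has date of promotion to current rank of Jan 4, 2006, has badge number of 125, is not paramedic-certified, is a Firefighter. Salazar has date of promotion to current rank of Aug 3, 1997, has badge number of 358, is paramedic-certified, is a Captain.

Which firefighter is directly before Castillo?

By rank: Okafor, Eriksen, Salazar, Osei and Halvorsen (Captain); then Quinn and Castillo (Lieutenant); then Obi (Engineer); then Vasquez (Firefighter).
Among Okafor, Eriksen, Salazar, Osei and Halvorsen, by date of promotion to current rank (later first): Okafor and Eriksen (May 20, 1998) before Salazar (Aug 3, 1997) before Osei (Dec 28, 1996) before Halvorsen (May 27, 1993).
Among Okafor and Eriksen, by badge number (lower first): Okafor (740) before Eriksen (796).
Quinn and Castillo both have date of promotion to current rank Jul 18, 2014, so the next rule applies.
Among Quinn and Castillo, by badge number (lower first): Quinn (180) before Castillo (987).
Order: Okafor, Eriksen, Salazar, Osei, Halvorsen, Quinn, Castillo, Obi, Vasquez.

Quinn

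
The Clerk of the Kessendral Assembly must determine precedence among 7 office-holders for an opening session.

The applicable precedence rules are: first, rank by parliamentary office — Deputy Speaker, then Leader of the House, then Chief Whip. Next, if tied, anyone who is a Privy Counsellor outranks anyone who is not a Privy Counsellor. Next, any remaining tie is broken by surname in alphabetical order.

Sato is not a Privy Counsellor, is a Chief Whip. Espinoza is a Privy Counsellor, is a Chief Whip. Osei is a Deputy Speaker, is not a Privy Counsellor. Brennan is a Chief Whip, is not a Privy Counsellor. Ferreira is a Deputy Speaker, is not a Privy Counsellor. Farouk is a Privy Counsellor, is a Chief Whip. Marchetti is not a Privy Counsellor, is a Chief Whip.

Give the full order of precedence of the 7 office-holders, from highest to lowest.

Ferreira, Osei, Espinoza, Farouk, Brennan, Marchetti, Sato

By parliamentary office: Ferreira and Osei (Deputy Speaker); then Espinoza, Farouk, Brennan, Marchetti and Sato (Chief Whip).
Ferreira and Osei are each not a Privy Counsellor, so the next rule applies.
Among Ferreira and Osei, alphabetically by surname: Ferreira before Osei.
Among Espinoza, Farouk, Brennan, Marchetti and Sato, a Privy Counsellor before not a Privy Counsellor: Espinoza and Farouk (a Privy Counsellor) before Brennan, Marchetti and Sato (not a Privy Counsellor).
Among Espinoza and Farouk, alphabetically by surname: Espinoza before Farouk.
Among Brennan, Marchetti and Sato, alphabetically by surname: Brennan before Marchetti before Sato.
Full order: Ferreira, Osei, Espinoza, Farouk, Brennan, Marchetti, Sato.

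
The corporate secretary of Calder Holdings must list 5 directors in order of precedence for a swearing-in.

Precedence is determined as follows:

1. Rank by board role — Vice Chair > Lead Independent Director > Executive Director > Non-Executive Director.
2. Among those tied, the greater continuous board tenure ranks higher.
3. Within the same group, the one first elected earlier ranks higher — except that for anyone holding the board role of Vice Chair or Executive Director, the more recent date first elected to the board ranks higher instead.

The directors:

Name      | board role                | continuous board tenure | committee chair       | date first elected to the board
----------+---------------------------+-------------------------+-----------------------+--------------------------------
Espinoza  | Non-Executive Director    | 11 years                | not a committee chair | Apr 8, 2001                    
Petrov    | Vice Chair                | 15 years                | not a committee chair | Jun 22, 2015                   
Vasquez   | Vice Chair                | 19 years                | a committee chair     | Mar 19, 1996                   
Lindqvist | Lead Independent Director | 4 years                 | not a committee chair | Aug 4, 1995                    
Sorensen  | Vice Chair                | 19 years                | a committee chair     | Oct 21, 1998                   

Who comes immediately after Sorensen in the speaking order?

By board role: Sorensen, Vasquez and Petrov (Vice Chair); then Lindqvist (Lead Independent Director); then Espinoza (Non-Executive Director).
Among Sorensen, Vasquez and Petrov, by continuous board tenure (higher first): Sorensen and Vasquez (19 years) before Petrov (15 years).
Among Sorensen and Vasquez, by date first elected to the board (later first) (reversed rule for this group): Sorensen (Oct 21, 1998) before Vasquez (Mar 19, 1996).
Order: Sorensen, Vasquez, Petrov, Lindqvist, Espinoza.

Vasquez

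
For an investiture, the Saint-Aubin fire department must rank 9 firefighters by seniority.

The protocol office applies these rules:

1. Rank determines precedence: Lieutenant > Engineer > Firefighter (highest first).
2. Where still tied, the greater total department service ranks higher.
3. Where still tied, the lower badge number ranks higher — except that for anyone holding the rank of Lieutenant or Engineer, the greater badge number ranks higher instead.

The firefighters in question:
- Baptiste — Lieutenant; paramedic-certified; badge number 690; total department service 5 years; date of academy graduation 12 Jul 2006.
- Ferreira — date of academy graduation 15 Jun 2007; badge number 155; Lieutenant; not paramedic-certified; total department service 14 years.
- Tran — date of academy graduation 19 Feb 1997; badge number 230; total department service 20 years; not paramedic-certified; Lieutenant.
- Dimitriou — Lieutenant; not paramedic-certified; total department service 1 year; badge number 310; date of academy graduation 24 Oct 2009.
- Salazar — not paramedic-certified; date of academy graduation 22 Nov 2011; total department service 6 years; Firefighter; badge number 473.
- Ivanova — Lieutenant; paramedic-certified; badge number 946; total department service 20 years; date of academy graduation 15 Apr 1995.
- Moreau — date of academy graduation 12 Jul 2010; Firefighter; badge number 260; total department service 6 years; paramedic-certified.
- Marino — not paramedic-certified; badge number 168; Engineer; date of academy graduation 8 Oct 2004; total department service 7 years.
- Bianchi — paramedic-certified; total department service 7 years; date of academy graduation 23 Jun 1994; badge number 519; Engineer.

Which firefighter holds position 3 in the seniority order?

By rank: Ivanova, Tran, Ferreira, Baptiste and Dimitriou (Lieutenant); then Bianchi and Marino (Engineer); then Moreau and Salazar (Firefighter).
Among Ivanova, Tran, Ferreira, Baptiste and Dimitriou, by total department service (higher first): Ivanova and Tran (20 years) before Ferreira (14 years) before Baptiste (5 years) before Dimitriou (1 year).
Among Ivanova and Tran, by badge number (higher first) (reversed rule for this group): Ivanova (946) before Tran (230).
Bianchi and Marino both have total department service 7 years, so the next rule applies.
Among Bianchi and Marino, by badge number (higher first) (reversed rule for this group): Bianchi (519) before Marino (168).
Moreau and Salazar both have total department service 6 years, so the next rule applies.
Among Moreau and Salazar, by badge number (lower first): Moreau (260) before Salazar (473).
Order: Ivanova, Tran, Ferreira, Baptiste, Dimitriou, Bianchi, Marino, Moreau, Salazar.

Ferreira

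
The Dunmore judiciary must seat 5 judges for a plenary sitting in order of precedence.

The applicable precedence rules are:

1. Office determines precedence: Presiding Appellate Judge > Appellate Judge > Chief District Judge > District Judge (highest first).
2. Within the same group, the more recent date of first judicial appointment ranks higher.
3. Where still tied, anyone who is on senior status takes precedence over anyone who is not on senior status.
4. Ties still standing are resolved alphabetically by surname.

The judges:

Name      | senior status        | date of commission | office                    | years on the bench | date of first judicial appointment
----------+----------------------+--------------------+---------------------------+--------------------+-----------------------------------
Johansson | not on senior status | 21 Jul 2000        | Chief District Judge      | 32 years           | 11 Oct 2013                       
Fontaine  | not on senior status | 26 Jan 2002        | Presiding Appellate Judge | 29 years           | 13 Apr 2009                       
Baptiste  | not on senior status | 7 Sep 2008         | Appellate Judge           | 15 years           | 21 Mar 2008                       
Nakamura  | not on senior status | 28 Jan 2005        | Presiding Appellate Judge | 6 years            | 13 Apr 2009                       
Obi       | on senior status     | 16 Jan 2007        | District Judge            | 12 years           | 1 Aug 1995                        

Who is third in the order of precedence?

By office: Fontaine and Nakamura (Presiding Appellate Judge); then Baptiste (Appellate Judge); then Johansson (Chief District Judge); then Obi (District Judge).
Fontaine and Nakamura both have date of first judicial appointment 13 Apr 2009, so the next rule applies.
Fontaine and Nakamura are each not on senior status, so the next rule applies.
Among Fontaine and Nakamura, alphabetically by surname: Fontaine before Nakamura.
Order: Fontaine, Nakamura, Baptiste, Johansson, Obi.

Baptiste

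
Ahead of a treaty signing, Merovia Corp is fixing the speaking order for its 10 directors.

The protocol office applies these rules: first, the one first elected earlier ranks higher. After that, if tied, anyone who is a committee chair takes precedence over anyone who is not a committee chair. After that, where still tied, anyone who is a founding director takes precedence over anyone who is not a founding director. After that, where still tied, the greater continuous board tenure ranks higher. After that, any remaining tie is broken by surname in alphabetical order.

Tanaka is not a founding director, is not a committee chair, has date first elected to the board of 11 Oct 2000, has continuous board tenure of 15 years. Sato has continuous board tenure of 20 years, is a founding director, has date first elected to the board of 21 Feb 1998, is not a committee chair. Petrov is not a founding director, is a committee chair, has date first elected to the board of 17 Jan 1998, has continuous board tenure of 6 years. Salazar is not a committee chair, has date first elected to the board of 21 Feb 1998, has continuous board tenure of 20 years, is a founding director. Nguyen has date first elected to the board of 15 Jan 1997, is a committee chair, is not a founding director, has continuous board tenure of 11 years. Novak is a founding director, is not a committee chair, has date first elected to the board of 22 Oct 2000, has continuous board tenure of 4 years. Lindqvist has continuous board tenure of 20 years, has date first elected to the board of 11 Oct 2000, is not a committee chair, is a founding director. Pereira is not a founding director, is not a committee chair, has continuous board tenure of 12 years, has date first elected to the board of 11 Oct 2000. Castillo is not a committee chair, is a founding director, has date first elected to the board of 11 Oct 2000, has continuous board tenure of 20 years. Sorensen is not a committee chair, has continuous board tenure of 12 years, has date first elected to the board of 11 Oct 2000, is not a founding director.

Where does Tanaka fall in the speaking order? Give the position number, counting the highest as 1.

7

By date first elected to the board (earlier first): Nguyen (15 Jan 1997); then Petrov (17 Jan 1998); then Salazar and Sato (both 21 Feb 1998); then Castillo, Lindqvist, Tanaka, Pereira and Sorensen (each 11 Oct 2000); then Novak (22 Oct 2000).
Salazar and Sato are each not a committee chair, so the next rule applies.
Salazar and Sato are each a founding director, so the next rule applies.
Salazar and Sato both have continuous board tenure 20 years, so the next rule applies.
Among Salazar and Sato, alphabetically by surname: Salazar before Sato.
Castillo, Lindqvist, Tanaka, Pereira and Sorensen are each not a committee chair, so the next rule applies.
Among Castillo, Lindqvist, Tanaka, Pereira and Sorensen, a founding director before not a founding director: Castillo and Lindqvist (a founding director) before Tanaka, Pereira and Sorensen (not a founding director).
Castillo and Lindqvist both have continuous board tenure 20 years, so the next rule applies.
Among Castillo and Lindqvist, alphabetically by surname: Castillo before Lindqvist.
Among Tanaka, Pereira and Sorensen, by continuous board tenure (higher first): Tanaka (15 years) before Pereira and Sorensen (12 years).
Among Pereira and Sorensen, alphabetically by surname: Pereira before Sorensen.
Order: Nguyen, Petrov, Salazar, Sato, Castillo, Lindqvist, Tanaka, Pereira, Sorensen, Novak. So position 7.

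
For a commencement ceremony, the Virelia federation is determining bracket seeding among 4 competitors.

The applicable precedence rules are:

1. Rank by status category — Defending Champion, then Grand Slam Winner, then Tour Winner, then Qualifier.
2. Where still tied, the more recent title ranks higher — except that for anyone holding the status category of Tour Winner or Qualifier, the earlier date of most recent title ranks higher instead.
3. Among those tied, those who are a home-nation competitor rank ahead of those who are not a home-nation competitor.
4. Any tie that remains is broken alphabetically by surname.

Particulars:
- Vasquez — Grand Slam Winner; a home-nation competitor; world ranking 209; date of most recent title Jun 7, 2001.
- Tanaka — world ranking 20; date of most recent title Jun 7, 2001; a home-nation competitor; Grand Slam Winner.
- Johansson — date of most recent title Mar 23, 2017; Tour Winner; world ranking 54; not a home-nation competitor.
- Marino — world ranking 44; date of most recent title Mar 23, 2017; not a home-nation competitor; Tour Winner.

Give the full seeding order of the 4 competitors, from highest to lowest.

By status category: Tanaka and Vasquez (Grand Slam Winner); then Johansson and Marino (Tour Winner).
Tanaka and Vasquez both have date of most recent title Jun 7, 2001, so the next rule applies.
Tanaka and Vasquez are each a home-nation competitor, so the next rule applies.
Among Tanaka and Vasquez, alphabetically by surname: Tanaka before Vasquez.
Johansson and Marino both have date of most recent title Mar 23, 2017, so the next rule applies.
Johansson and Marino are each not a home-nation competitor, so the next rule applies.
Among Johansson and Marino, alphabetically by surname: Johansson before Marino.
Full order: Tanaka, Vasquez, Johansson, Marino.

Tanaka, Vasquez, Johansson, Marino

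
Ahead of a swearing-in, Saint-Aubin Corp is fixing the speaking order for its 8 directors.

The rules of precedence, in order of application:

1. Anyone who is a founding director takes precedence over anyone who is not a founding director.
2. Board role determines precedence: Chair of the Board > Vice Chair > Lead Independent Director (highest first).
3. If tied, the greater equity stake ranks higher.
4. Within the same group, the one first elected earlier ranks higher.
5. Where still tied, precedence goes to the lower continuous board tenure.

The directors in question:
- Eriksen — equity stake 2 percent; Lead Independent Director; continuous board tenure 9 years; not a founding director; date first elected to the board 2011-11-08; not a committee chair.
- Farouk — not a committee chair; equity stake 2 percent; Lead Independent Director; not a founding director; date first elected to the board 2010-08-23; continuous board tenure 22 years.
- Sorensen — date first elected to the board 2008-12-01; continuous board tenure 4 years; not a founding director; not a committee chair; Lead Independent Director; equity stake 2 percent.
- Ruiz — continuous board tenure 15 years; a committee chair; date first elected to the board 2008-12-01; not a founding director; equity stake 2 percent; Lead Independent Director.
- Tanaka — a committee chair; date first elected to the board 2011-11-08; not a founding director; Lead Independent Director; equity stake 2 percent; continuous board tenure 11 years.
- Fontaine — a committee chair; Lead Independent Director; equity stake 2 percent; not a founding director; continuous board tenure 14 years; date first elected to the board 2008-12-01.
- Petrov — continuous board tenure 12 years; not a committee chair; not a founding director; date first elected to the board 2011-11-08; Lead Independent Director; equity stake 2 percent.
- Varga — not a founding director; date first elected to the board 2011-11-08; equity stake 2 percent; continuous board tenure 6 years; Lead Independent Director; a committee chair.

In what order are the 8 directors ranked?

By the first rule: Sorensen, Fontaine, Ruiz, Farouk, Varga, Eriksen, Tanaka and Petrov (each not a founding director).
Sorensen, Fontaine, Ruiz, Farouk, Varga, Eriksen, Tanaka and Petrov are each Lead Independent Director, so the next rule applies.
Sorensen, Fontaine, Ruiz, Farouk, Varga, Eriksen, Tanaka and Petrov all have equity stake 2 percent, so the next rule applies.
Among Sorensen, Fontaine, Ruiz, Farouk, Varga, Eriksen, Tanaka and Petrov, by date first elected to the board (earlier first): Sorensen, Fontaine and Ruiz (2008-12-01) before Farouk (2010-08-23) before Varga, Eriksen, Tanaka and Petrov (2011-11-08).
Among Sorensen, Fontaine and Ruiz, by continuous board tenure (lower first): Sorensen (4 years) before Fontaine (14 years) before Ruiz (15 years).
Among Varga, Eriksen, Tanaka and Petrov, by continuous board tenure (lower first): Varga (6 years) before Eriksen (9 years) before Tanaka (11 years) before Petrov (12 years).
Full order: Sorensen, Fontaine, Ruiz, Farouk, Varga, Eriksen, Tanaka, Petrov.

Sorensen, Fontaine, Ruiz, Farouk, Varga, Eriksen, Tanaka, Petrov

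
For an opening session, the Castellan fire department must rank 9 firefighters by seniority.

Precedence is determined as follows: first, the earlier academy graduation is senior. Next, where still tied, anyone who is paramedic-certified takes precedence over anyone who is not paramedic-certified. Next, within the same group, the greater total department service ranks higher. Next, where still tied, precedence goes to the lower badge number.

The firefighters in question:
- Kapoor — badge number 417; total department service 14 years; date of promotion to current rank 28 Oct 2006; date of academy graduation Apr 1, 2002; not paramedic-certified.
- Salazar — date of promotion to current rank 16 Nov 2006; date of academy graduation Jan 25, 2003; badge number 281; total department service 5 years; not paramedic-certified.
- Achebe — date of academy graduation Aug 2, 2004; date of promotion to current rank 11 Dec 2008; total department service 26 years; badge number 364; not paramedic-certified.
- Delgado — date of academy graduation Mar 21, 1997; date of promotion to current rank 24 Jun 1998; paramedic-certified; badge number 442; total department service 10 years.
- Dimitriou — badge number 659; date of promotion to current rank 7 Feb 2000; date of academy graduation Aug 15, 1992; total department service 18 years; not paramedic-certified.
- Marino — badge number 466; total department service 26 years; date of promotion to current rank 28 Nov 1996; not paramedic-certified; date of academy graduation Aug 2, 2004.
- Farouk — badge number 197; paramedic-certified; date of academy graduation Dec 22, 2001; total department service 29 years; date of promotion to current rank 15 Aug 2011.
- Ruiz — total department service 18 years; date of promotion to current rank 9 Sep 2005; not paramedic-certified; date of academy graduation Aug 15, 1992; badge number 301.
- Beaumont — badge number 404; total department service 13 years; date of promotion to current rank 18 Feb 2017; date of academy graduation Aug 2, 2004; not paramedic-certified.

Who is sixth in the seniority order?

Salazar

By date of academy graduation (earlier first): Ruiz and Dimitriou (both Aug 15, 1992); then Delgado (Mar 21, 1997); then Farouk (Dec 22, 2001); then Kapoor (Apr 1, 2002); then Salazar (Jan 25, 2003); then Achebe, Marino and Beaumont (each Aug 2, 2004).
Ruiz and Dimitriou are each not paramedic-certified, so the next rule applies.
Ruiz and Dimitriou both have total department service 18 years, so the next rule applies.
Among Ruiz and Dimitriou, by badge number (lower first): Ruiz (301) before Dimitriou (659).
Achebe, Marino and Beaumont are each not paramedic-certified, so the next rule applies.
Among Achebe, Marino and Beaumont, by total department service (higher first): Achebe and Marino (26 years) before Beaumont (13 years).
Among Achebe and Marino, by badge number (lower first): Achebe (364) before Marino (466).
Order: Ruiz, Dimitriou, Delgado, Farouk, Kapoor, Salazar, Achebe, Marino, Beaumont.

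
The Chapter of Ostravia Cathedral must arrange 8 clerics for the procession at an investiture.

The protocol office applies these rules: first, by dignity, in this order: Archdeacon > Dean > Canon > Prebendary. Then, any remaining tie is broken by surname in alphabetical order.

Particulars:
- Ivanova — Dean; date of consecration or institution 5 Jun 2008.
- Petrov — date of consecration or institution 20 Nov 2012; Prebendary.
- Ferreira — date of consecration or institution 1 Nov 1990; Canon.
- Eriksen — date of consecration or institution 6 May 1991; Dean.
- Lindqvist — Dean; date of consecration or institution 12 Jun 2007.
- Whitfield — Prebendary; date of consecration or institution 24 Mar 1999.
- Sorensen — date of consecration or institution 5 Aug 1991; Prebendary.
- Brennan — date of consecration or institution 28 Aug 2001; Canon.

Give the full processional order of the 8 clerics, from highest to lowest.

Eriksen, Ivanova, Lindqvist, Brennan, Ferreira, Petrov, Sorensen, Whitfield

By dignity: Eriksen, Ivanova and Lindqvist (Dean); then Brennan and Ferreira (Canon); then Petrov, Sorensen and Whitfield (Prebendary).
Among Eriksen, Ivanova and Lindqvist, alphabetically by surname: Eriksen before Ivanova before Lindqvist.
Among Brennan and Ferreira, alphabetically by surname: Brennan before Ferreira.
Among Petrov, Sorensen and Whitfield, alphabetically by surname: Petrov before Sorensen before Whitfield.
Full order: Eriksen, Ivanova, Lindqvist, Brennan, Ferreira, Petrov, Sorensen, Whitfield.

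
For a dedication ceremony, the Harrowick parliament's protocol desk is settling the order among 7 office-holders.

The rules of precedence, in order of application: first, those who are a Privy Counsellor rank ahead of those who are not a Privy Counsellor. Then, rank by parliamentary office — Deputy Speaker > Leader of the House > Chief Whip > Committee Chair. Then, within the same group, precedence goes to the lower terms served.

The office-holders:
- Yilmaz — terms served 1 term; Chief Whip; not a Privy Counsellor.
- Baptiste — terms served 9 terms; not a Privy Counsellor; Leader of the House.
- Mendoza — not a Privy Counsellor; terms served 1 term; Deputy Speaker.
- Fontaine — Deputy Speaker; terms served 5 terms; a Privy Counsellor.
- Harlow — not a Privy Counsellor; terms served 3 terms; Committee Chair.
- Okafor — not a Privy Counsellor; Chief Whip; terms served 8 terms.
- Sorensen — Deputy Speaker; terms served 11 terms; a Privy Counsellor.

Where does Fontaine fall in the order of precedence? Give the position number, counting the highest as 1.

1

By the first rule: Fontaine and Sorensen (both a Privy Counsellor); then Mendoza, Baptiste, Yilmaz, Okafor and Harlow (each not a Privy Counsellor).
Fontaine and Sorensen are each Deputy Speaker, so the next rule applies.
Among Fontaine and Sorensen, by terms served (lower first): Fontaine (5 terms) before Sorensen (11 terms).
Among Mendoza, Baptiste, Yilmaz, Okafor and Harlow, by parliamentary office: Mendoza (Deputy Speaker) before Baptiste (Leader of the House) before Yilmaz and Okafor (Chief Whip) before Harlow (Committee Chair).
Among Yilmaz and Okafor, by terms served (lower first): Yilmaz (1 term) before Okafor (8 terms).
Order: Fontaine, Sorensen, Mendoza, Baptiste, Yilmaz, Okafor, Harlow. So position 1.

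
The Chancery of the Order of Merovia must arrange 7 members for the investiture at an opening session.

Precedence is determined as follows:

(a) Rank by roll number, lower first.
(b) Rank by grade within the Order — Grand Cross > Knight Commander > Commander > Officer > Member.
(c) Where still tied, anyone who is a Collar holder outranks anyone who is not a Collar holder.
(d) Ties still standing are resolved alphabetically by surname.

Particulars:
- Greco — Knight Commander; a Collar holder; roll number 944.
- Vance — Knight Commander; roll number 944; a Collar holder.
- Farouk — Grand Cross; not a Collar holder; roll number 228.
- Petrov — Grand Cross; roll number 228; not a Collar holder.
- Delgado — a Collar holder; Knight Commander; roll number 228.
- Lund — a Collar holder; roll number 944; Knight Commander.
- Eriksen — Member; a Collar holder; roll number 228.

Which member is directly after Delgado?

Eriksen

By roll number (lower first): Farouk, Petrov, Delgado and Eriksen (each 228); then Greco, Lund and Vance (each 944).
Among Farouk, Petrov, Delgado and Eriksen, by grade within the Order: Farouk and Petrov (Grand Cross) before Delgado (Knight Commander) before Eriksen (Member).
Farouk and Petrov are each not a Collar holder, so the next rule applies.
Among Farouk and Petrov, alphabetically by surname: Farouk before Petrov.
Greco, Lund and Vance are each Knight Commander, so the next rule applies.
Greco, Lund and Vance are each a Collar holder, so the next rule applies.
Among Greco, Lund and Vance, alphabetically by surname: Greco before Lund before Vance.
Order: Farouk, Petrov, Delgado, Eriksen, Greco, Lund, Vance.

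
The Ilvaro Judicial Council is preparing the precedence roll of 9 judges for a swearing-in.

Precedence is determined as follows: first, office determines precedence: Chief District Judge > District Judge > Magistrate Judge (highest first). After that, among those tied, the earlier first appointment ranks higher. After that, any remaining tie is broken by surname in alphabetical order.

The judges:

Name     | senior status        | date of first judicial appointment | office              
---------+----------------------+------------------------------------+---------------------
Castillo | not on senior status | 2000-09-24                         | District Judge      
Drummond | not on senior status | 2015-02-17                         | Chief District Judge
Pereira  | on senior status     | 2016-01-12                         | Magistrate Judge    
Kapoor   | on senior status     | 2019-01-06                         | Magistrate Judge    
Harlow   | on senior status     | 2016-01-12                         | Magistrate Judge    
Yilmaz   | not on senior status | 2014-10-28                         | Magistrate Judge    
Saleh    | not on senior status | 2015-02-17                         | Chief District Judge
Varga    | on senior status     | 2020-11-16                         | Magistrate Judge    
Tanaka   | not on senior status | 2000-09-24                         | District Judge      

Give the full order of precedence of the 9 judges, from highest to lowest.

Drummond, Saleh, Castillo, Tanaka, Yilmaz, Harlow, Pereira, Kapoor, Varga

By office: Drummond and Saleh (Chief District Judge); then Castillo and Tanaka (District Judge); then Yilmaz, Harlow, Pereira, Kapoor and Varga (Magistrate Judge).
Drummond and Saleh both have date of first judicial appointment 2015-02-17, so the next rule applies.
Among Drummond and Saleh, alphabetically by surname: Drummond before Saleh.
Castillo and Tanaka both have date of first judicial appointment 2000-09-24, so the next rule applies.
Among Castillo and Tanaka, alphabetically by surname: Castillo before Tanaka.
Among Yilmaz, Harlow, Pereira, Kapoor and Varga, by date of first judicial appointment (earlier first): Yilmaz (2014-10-28) before Harlow and Pereira (2016-01-12) before Kapoor (2019-01-06) before Varga (2020-11-16).
Among Harlow and Pereira, alphabetically by surname: Harlow before Pereira.
Full order: Drummond, Saleh, Castillo, Tanaka, Yilmaz, Harlow, Pereira, Kapoor, Varga.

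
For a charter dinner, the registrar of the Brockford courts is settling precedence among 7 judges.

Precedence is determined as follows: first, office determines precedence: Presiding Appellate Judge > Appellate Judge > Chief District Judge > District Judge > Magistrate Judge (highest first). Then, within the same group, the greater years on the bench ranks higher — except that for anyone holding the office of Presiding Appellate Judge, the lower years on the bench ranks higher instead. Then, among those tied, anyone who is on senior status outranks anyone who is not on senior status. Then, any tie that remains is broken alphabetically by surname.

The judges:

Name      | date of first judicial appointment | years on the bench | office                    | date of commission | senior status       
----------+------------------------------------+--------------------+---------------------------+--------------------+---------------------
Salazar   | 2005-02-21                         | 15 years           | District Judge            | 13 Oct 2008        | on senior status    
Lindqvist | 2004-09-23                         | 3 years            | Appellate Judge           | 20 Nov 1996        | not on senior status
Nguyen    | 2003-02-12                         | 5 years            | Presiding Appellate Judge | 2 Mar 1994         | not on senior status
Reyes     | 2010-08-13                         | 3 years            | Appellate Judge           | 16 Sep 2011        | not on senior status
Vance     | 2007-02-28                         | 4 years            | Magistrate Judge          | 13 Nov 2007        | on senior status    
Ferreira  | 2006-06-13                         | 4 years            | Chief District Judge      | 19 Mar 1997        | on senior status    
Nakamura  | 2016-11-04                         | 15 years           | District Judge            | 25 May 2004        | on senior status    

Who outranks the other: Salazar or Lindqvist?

By office: Nguyen (Presiding Appellate Judge); then Lindqvist and Reyes (Appellate Judge); then Ferreira (Chief District Judge); then Nakamura and Salazar (District Judge); then Vance (Magistrate Judge).
Lindqvist and Reyes both have years on the bench 3 years, so the next rule applies.
Lindqvist and Reyes are each not on senior status, so the next rule applies.
Among Lindqvist and Reyes, alphabetically by surname: Lindqvist before Reyes.
Nakamura and Salazar both have years on the bench 15 years, so the next rule applies.
Nakamura and Salazar are each on senior status, so the next rule applies.
Among Nakamura and Salazar, alphabetically by surname: Nakamura before Salazar.
So Lindqvist takes precedence.

Lindqvist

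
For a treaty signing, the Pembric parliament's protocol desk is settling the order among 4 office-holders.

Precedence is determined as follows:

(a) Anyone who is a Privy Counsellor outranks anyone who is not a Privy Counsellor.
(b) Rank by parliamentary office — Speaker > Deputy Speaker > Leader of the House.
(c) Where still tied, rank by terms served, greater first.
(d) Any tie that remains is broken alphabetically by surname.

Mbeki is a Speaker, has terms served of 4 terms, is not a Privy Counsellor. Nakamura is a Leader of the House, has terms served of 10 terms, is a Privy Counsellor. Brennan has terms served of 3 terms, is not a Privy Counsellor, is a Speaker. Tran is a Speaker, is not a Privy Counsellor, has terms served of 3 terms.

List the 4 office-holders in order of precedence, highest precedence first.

By the first rule: Nakamura (a Privy Counsellor); then Mbeki, Brennan and Tran (each not a Privy Counsellor).
Mbeki, Brennan and Tran are each Speaker, so the next rule applies.
Among Mbeki, Brennan and Tran, by terms served (higher first): Mbeki (4 terms) before Brennan and Tran (3 terms).
Among Brennan and Tran, alphabetically by surname: Brennan before Tran.
Full order: Nakamura, Mbeki, Brennan, Tran.

Nakamura, Mbeki, Brennan, Tran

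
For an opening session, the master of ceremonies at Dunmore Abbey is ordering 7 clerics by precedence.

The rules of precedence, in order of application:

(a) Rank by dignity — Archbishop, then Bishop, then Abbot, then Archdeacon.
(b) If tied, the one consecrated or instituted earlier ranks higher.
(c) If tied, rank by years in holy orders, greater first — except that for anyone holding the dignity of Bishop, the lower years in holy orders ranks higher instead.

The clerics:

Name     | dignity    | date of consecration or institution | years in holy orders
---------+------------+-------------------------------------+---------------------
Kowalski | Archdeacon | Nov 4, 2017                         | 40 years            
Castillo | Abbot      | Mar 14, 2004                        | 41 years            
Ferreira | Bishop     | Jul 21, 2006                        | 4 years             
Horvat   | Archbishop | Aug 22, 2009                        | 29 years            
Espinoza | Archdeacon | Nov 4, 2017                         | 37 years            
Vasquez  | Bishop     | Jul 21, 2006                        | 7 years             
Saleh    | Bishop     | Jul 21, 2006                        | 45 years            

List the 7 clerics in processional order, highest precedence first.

Horvat, Ferreira, Vasquez, Saleh, Castillo, Kowalski, Espinoza

By dignity: Horvat (Archbishop); then Ferreira, Vasquez and Saleh (Bishop); then Castillo (Abbot); then Kowalski and Espinoza (Archdeacon).
Ferreira, Vasquez and Saleh all have date of consecration or institution Jul 21, 2006, so the next rule applies.
Among Ferreira, Vasquez and Saleh, by years in holy orders (lower first) (reversed rule for this group): Ferreira (4 years) before Vasquez (7 years) before Saleh (45 years).
Kowalski and Espinoza both have date of consecration or institution Nov 4, 2017, so the next rule applies.
Among Kowalski and Espinoza, by years in holy orders (higher first): Kowalski (40 years) before Espinoza (37 years).
Full order: Horvat, Ferreira, Vasquez, Saleh, Castillo, Kowalski, Espinoza.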